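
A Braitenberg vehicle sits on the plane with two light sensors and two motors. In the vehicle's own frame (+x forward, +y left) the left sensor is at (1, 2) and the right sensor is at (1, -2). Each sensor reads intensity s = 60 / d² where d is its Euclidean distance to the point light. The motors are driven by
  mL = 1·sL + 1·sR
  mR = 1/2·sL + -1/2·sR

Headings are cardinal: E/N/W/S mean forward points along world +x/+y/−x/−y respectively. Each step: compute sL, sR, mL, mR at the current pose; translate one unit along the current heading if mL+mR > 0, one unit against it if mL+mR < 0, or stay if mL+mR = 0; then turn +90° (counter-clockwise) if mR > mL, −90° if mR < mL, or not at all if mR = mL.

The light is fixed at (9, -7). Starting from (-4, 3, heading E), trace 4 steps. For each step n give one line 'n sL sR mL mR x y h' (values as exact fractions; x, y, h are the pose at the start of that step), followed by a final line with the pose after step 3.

n=0: pose=(-4,3,E); sL=5/24, sR=15/52; mL=155/312, mR=-25/624; mL+mR=95/208 → advance +1; mR−mL=-335/624 → turn -1·90°
n=1: pose=(-3,3,S); sL=60/181, sR=60/277; mL=27480/50137, mR=2880/50137; mL+mR=30360/50137 → advance +1; mR−mL=-24600/50137 → turn -1·90°
n=2: pose=(-3,2,W); sL=30/109, sR=6/29; mL=1524/3161, mR=108/3161; mL+mR=1632/3161 → advance +1; mR−mL=-1416/3161 → turn -1·90°
n=3: pose=(-4,2,N); sL=12/65, sR=60/221; mL=504/1105, mR=-48/1105; mL+mR=456/1105 → advance +1; mR−mL=-552/1105 → turn -1·90°

0 5/24 15/52 155/312 -25/624 -4 3 E
1 60/181 60/277 27480/50137 2880/50137 -3 3 S
2 30/109 6/29 1524/3161 108/3161 -3 2 W
3 12/65 60/221 504/1105 -48/1105 -4 2 N
final -4 3 E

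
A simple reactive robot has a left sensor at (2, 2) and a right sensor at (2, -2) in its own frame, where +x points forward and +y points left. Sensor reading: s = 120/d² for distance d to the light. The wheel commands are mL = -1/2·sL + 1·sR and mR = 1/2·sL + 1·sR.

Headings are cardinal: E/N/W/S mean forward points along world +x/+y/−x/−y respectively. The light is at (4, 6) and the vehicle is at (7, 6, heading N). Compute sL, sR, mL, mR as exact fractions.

24 120/29 -228/29 468/29

left sensor world pos  = (5, 8); dL² = 5
right sensor world pos = (9, 8); dR² = 29
sL = 120/5 = 24
sR = 120/29 = 120/29
mL = -1/2·sL + 1·sR = -228/29
mR = 1/2·sL + 1·sR = 468/29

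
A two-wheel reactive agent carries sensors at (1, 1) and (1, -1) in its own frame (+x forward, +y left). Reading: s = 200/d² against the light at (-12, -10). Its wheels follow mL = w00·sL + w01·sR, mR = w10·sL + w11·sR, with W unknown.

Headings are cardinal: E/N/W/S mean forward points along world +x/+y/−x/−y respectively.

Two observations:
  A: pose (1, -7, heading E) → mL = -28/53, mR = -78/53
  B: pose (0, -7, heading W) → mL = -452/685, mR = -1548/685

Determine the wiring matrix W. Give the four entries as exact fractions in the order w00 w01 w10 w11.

obs A: pose=(1,-7,E) → sL=50/53, sR=1, mL=-28/53, mR=-78/53
obs B: pose=(0,-7,W) → sL=8/5, sR=200/137, mL=-452/685, mR=-1548/685
sensor matrix S = [[50/53, 1], [8/5, 200/137]]; det S = -8088/36305
solve [mL_A; mL_B] = S·[w00; w01] and [mR_A; mR_B] = S·[w10; w11]:
  w00 = 1/2, w01 = -1, w10 = -1/2, w11 = -1

1/2 -1 -1/2 -1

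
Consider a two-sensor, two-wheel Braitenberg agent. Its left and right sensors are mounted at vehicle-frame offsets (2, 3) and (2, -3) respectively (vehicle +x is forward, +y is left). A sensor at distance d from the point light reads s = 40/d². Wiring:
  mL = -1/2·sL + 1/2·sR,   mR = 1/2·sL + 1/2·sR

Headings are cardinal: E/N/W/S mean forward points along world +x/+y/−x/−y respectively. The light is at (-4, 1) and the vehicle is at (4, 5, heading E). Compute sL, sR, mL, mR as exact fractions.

40/149 40/101 960/15049 5000/15049

left sensor world pos  = (6, 8); dL² = 149
right sensor world pos = (6, 2); dR² = 101
sL = 40/149 = 40/149
sR = 40/101 = 40/101
mL = -1/2·sL + 1/2·sR = 960/15049
mR = 1/2·sL + 1/2·sR = 5000/15049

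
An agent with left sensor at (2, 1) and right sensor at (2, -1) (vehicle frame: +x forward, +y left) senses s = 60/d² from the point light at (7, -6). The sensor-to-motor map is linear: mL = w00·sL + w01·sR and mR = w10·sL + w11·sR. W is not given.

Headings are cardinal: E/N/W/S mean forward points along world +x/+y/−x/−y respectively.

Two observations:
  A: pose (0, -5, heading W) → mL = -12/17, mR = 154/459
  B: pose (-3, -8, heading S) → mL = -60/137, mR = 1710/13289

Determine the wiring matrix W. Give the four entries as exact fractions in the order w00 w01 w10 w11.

0 -1 -1/2 1

obs A: pose=(0,-5,W) → sL=20/27, sR=12/17, mL=-12/17, mR=154/459
obs B: pose=(-3,-8,S) → sL=60/97, sR=60/137, mL=-60/137, mR=1710/13289
sensor matrix S = [[20/27, 12/17], [60/97, 60/137]]; det S = -228160/2033217
solve [mL_A; mL_B] = S·[w00; w01] and [mR_A; mR_B] = S·[w10; w11]:
  w00 = 0, w01 = -1, w10 = -1/2, w11 = 1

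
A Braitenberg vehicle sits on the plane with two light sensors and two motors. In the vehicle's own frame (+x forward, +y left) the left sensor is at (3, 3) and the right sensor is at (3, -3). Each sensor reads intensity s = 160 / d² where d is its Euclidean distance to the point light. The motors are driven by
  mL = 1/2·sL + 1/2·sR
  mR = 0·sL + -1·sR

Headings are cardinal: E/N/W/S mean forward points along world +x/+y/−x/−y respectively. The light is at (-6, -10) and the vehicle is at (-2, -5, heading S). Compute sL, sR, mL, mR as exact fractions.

160/53 32 928/53 -32

left sensor world pos  = (1, -8); dL² = 53
right sensor world pos = (-5, -8); dR² = 5
sL = 160/53 = 160/53
sR = 160/5 = 32
mL = 1/2·sL + 1/2·sR = 928/53
mR = 0·sL + -1·sR = -32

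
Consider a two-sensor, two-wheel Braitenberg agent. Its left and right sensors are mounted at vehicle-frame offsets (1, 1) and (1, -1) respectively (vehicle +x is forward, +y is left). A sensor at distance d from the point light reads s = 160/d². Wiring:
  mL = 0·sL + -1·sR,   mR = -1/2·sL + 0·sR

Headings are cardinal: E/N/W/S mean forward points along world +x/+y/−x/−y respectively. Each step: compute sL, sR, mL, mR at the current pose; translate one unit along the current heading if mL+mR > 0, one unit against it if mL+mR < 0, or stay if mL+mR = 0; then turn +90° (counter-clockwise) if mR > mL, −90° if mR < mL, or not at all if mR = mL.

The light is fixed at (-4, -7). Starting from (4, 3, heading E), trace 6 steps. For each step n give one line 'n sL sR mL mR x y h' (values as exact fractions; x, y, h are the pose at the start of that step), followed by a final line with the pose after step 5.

0 80/101 80/81 -80/81 -40/101 4 3 E
1 160/157 32/37 -32/37 -80/157 3 3 N
2 8/5 20/17 -20/17 -4/5 3 2 W
3 32/29 160/113 -160/113 -16/29 4 2 S
4 80/101 80/81 -80/81 -40/101 4 3 E
5 160/157 32/37 -32/37 -80/157 3 3 N
final 3 2 W

n=0: pose=(4,3,E); sL=80/101, sR=80/81; mL=-80/81, mR=-40/101; mL+mR=-11320/8181 → advance -1; mR−mL=4840/8181 → turn +1·90°
n=1: pose=(3,3,N); sL=160/157, sR=32/37; mL=-32/37, mR=-80/157; mL+mR=-7984/5809 → advance -1; mR−mL=2064/5809 → turn +1·90°
n=2: pose=(3,2,W); sL=8/5, sR=20/17; mL=-20/17, mR=-4/5; mL+mR=-168/85 → advance -1; mR−mL=32/85 → turn +1·90°
n=3: pose=(4,2,S); sL=32/29, sR=160/113; mL=-160/113, mR=-16/29; mL+mR=-6448/3277 → advance -1; mR−mL=2832/3277 → turn +1·90°
n=4: pose=(4,3,E); sL=80/101, sR=80/81; mL=-80/81, mR=-40/101; mL+mR=-11320/8181 → advance -1; mR−mL=4840/8181 → turn +1·90°
n=5: pose=(3,3,N); sL=160/157, sR=32/37; mL=-32/37, mR=-80/157; mL+mR=-7984/5809 → advance -1; mR−mL=2064/5809 → turn +1·90°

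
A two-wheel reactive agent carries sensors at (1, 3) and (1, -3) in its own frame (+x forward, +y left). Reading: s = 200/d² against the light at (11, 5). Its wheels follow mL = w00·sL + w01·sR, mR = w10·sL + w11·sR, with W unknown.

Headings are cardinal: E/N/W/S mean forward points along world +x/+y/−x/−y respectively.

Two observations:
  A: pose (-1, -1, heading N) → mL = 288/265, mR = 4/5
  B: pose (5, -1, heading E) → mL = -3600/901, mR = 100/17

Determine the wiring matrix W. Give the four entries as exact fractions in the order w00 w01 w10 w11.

-1 1 1 0

obs A: pose=(-1,-1,N) → sL=4/5, sR=100/53, mL=288/265, mR=4/5
obs B: pose=(5,-1,E) → sL=100/17, sR=100/53, mL=-3600/901, mR=100/17
sensor matrix S = [[4/5, 100/53], [100/17, 100/53]]; det S = -8640/901
solve [mL_A; mL_B] = S·[w00; w01] and [mR_A; mR_B] = S·[w10; w11]:
  w00 = -1, w01 = 1, w10 = 1, w11 = 0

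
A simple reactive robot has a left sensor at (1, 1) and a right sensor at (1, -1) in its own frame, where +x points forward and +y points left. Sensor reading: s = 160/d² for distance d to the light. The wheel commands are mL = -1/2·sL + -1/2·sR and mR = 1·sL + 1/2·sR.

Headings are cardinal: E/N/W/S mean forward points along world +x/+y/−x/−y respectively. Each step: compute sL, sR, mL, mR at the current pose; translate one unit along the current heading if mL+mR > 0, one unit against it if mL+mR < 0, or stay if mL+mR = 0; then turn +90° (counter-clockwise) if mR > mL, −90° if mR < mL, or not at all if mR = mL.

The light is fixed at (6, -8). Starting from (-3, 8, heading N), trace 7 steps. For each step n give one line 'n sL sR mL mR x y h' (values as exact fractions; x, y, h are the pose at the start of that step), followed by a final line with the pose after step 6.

0 160/389 160/353 -59360/137317 87600/137317 -3 8 N
1 40/89 20/53 -1950/4717 3010/4717 -3 9 W
2 160/337 160/377 -57120/127049 87280/127049 -4 9 S
3 16/37 80/153 -2704/5661 3928/5661 -4 8 E
4 160/389 160/353 -59360/137317 87600/137317 -3 8 N
5 40/89 20/53 -1950/4717 3010/4717 -3 9 W
6 160/337 160/377 -57120/127049 87280/127049 -4 9 S
final -4 8 E

n=0: pose=(-3,8,N); sL=160/389, sR=160/353; mL=-59360/137317, mR=87600/137317; mL+mR=80/389 → advance +1; mR−mL=146960/137317 → turn +1·90°
n=1: pose=(-3,9,W); sL=40/89, sR=20/53; mL=-1950/4717, mR=3010/4717; mL+mR=20/89 → advance +1; mR−mL=4960/4717 → turn +1·90°
n=2: pose=(-4,9,S); sL=160/337, sR=160/377; mL=-57120/127049, mR=87280/127049; mL+mR=80/337 → advance +1; mR−mL=144400/127049 → turn +1·90°
n=3: pose=(-4,8,E); sL=16/37, sR=80/153; mL=-2704/5661, mR=3928/5661; mL+mR=8/37 → advance +1; mR−mL=6632/5661 → turn +1·90°
n=4: pose=(-3,8,N); sL=160/389, sR=160/353; mL=-59360/137317, mR=87600/137317; mL+mR=80/389 → advance +1; mR−mL=146960/137317 → turn +1·90°
n=5: pose=(-3,9,W); sL=40/89, sR=20/53; mL=-1950/4717, mR=3010/4717; mL+mR=20/89 → advance +1; mR−mL=4960/4717 → turn +1·90°
n=6: pose=(-4,9,S); sL=160/337, sR=160/377; mL=-57120/127049, mR=87280/127049; mL+mR=80/337 → advance +1; mR−mL=144400/127049 → turn +1·90°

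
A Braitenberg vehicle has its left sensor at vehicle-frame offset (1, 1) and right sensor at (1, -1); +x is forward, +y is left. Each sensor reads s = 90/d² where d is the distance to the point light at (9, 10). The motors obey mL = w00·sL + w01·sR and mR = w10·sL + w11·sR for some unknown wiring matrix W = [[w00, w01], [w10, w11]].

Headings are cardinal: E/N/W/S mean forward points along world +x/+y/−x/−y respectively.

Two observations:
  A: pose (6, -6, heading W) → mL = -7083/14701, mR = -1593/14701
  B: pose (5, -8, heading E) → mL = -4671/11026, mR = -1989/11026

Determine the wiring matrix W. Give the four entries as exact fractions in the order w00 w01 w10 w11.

obs A: pose=(6,-6,W) → sL=18/61, sR=90/241, mL=-7083/14701, mR=-1593/14701
obs B: pose=(5,-8,E) → sL=45/149, sR=9/37, mL=-4671/11026, mR=-1989/11026
sensor matrix S = [[18/61, 90/241], [45/149, 9/37]]; det S = -3323592/81046613
solve [mL_A; mL_B] = S·[w00; w01] and [mR_A; mR_B] = S·[w10; w11]:
  w00 = -1, w01 = -1/2, w10 = -1, w11 = 1/2

-1 -1/2 -1 1/2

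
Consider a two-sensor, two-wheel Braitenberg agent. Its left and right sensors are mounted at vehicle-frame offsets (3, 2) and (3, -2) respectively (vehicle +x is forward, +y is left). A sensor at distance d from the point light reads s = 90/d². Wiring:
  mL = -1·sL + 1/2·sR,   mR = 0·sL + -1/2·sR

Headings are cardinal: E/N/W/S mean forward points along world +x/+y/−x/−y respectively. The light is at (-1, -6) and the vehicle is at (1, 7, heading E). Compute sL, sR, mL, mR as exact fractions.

left sensor world pos  = (4, 9); dL² = 250
right sensor world pos = (4, 5); dR² = 146
sL = 90/250 = 9/25
sR = 90/146 = 45/73
mL = -1·sL + 1/2·sR = -189/3650
mR = 0·sL + -1/2·sR = -45/146

9/25 45/73 -189/3650 -45/146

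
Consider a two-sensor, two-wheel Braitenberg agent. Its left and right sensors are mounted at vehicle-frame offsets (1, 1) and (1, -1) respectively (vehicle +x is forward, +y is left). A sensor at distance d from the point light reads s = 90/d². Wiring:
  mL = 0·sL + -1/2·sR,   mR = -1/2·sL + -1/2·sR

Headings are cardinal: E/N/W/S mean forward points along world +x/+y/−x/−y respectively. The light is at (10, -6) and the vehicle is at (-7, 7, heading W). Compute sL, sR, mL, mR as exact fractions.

5/26 9/52 -9/104 -19/104

left sensor world pos  = (-8, 6); dL² = 468
right sensor world pos = (-8, 8); dR² = 520
sL = 90/468 = 5/26
sR = 90/520 = 9/52
mL = 0·sL + -1/2·sR = -9/104
mR = -1/2·sL + -1/2·sR = -19/104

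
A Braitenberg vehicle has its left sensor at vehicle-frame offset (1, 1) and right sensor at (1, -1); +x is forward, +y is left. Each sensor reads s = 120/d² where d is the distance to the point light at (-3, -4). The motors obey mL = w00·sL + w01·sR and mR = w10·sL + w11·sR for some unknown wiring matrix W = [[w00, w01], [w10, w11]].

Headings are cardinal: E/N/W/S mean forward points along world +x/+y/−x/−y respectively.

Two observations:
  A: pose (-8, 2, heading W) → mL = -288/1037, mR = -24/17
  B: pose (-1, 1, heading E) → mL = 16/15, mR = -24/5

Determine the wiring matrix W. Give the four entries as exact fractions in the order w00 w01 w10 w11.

obs A: pose=(-8,2,W) → sL=120/61, sR=24/17, mL=-288/1037, mR=-24/17
obs B: pose=(-1,1,E) → sL=8/3, sR=24/5, mL=16/15, mR=-24/5
sensor matrix S = [[120/61, 24/17], [8/3, 24/5]]; det S = 5888/1037
solve [mL_A; mL_B] = S·[w00; w01] and [mR_A; mR_B] = S·[w10; w11]:
  w00 = -1/2, w01 = 1/2, w10 = 0, w11 = -1

-1/2 1/2 0 -1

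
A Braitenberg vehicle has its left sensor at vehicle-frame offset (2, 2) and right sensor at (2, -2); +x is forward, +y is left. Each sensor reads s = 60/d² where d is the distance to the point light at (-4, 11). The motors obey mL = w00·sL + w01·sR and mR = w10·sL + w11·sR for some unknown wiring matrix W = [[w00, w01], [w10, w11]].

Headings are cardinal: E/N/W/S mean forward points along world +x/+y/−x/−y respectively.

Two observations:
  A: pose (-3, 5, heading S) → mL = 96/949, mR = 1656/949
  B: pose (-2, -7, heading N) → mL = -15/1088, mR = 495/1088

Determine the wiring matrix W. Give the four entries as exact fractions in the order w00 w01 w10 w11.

obs A: pose=(-3,5,S) → sL=60/73, sR=12/13, mL=96/949, mR=1656/949
obs B: pose=(-2,-7,N) → sL=15/64, sR=15/68, mL=-15/1088, mR=495/1088
sensor matrix S = [[60/73, 12/13], [15/64, 15/68]]; det S = -9045/258128
solve [mL_A; mL_B] = S·[w00; w01] and [mR_A; mR_B] = S·[w10; w11]:
  w00 = -1, w01 = 1, w10 = 1, w11 = 1

-1 1 1 1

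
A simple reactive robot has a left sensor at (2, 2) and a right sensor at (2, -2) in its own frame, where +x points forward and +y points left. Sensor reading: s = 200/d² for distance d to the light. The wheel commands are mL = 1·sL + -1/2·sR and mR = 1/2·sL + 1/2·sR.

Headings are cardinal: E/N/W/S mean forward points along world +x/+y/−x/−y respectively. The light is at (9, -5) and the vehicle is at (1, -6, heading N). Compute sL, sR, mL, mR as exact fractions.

200/101 200/37 -2700/3737 13800/3737

left sensor world pos  = (-1, -4); dL² = 101
right sensor world pos = (3, -4); dR² = 37
sL = 200/101 = 200/101
sR = 200/37 = 200/37
mL = 1·sL + -1/2·sR = -2700/3737
mR = 1/2·sL + 1/2·sR = 13800/3737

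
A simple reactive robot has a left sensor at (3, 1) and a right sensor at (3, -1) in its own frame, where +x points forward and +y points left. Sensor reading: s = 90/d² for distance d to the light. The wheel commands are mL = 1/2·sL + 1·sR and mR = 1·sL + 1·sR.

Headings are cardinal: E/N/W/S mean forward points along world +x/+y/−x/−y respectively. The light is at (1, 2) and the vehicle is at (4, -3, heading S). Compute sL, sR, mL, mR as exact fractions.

left sensor world pos  = (5, -6); dL² = 80
right sensor world pos = (3, -6); dR² = 68
sL = 90/80 = 9/8
sR = 90/68 = 45/34
mL = 1/2·sL + 1·sR = 513/272
mR = 1·sL + 1·sR = 333/136

9/8 45/34 513/272 333/136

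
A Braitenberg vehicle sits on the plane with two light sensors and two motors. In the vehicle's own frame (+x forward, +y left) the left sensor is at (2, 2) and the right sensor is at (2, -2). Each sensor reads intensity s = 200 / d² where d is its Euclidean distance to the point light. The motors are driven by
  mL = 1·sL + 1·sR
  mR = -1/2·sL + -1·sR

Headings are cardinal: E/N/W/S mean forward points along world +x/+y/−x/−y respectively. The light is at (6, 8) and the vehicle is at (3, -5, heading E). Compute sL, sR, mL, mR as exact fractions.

left sensor world pos  = (5, -3); dL² = 122
right sensor world pos = (5, -7); dR² = 226
sL = 200/122 = 100/61
sR = 200/226 = 100/113
mL = 1·sL + 1·sR = 17400/6893
mR = -1/2·sL + -1·sR = -11750/6893

100/61 100/113 17400/6893 -11750/6893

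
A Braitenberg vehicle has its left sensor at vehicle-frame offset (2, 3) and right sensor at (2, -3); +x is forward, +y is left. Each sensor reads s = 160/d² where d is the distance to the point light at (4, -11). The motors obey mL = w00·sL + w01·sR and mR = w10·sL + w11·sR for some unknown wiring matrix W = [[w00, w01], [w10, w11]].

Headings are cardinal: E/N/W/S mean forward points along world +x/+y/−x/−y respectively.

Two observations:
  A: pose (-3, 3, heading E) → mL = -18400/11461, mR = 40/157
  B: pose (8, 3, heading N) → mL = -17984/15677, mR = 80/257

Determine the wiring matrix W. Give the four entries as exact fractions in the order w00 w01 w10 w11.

-1 -1 1/2 0

obs A: pose=(-3,3,E) → sL=80/157, sR=80/73, mL=-18400/11461, mR=40/157
obs B: pose=(8,3,N) → sL=160/257, sR=32/61, mL=-17984/15677, mR=80/257
sensor matrix S = [[80/157, 80/73], [160/257, 32/61]]; det S = -74557440/179674097
solve [mL_A; mL_B] = S·[w00; w01] and [mR_A; mR_B] = S·[w10; w11]:
  w00 = -1, w01 = -1, w10 = 1/2, w11 = 0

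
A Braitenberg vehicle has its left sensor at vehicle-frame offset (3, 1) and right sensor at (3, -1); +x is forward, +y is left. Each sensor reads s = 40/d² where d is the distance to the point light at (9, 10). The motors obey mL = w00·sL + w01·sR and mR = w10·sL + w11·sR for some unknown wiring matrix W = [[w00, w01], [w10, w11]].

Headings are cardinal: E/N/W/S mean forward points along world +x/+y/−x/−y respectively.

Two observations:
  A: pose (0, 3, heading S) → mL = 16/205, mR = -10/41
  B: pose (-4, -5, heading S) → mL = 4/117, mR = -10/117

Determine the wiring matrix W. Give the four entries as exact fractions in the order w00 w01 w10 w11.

-1/2 1 -1 0

obs A: pose=(0,3,S) → sL=10/41, sR=1/5, mL=16/205, mR=-10/41
obs B: pose=(-4,-5,S) → sL=10/117, sR=1/13, mL=4/117, mR=-10/117
sensor matrix S = [[10/41, 1/5], [10/117, 1/13]]; det S = 8/4797
solve [mL_A; mL_B] = S·[w00; w01] and [mR_A; mR_B] = S·[w10; w11]:
  w00 = -1/2, w01 = 1, w10 = -1, w11 = 0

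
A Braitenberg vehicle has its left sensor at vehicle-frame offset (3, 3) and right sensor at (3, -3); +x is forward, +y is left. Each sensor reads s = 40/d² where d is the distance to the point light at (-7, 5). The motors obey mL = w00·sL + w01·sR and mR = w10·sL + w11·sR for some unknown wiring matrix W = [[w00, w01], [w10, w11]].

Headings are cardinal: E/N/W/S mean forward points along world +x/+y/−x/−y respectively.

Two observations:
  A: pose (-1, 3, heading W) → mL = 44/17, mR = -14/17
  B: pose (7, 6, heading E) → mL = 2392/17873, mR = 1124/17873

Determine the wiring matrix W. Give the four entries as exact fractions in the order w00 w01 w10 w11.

obs A: pose=(-1,3,W) → sL=20/17, sR=4, mL=44/17, mR=-14/17
obs B: pose=(7,6,E) → sL=8/61, sR=40/293, mL=2392/17873, mR=1124/17873
sensor matrix S = [[20/17, 4], [8/61, 40/293]]; det S = -110592/303841
solve [mL_A; mL_B] = S·[w00; w01] and [mR_A; mR_B] = S·[w10; w11]:
  w00 = 1/2, w01 = 1/2, w10 = 1, w11 = -1/2

1/2 1/2 1 -1/2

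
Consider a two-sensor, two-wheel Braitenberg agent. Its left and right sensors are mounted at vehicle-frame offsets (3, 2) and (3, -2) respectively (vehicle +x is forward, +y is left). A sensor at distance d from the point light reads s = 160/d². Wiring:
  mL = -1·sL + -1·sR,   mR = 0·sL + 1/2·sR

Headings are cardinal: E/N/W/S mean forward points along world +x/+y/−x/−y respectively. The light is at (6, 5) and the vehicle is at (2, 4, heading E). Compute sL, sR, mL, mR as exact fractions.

80 16 -96 8

left sensor world pos  = (5, 6); dL² = 2
right sensor world pos = (5, 2); dR² = 10
sL = 160/2 = 80
sR = 160/10 = 16
mL = -1·sL + -1·sR = -96
mR = 0·sL + 1/2·sR = 8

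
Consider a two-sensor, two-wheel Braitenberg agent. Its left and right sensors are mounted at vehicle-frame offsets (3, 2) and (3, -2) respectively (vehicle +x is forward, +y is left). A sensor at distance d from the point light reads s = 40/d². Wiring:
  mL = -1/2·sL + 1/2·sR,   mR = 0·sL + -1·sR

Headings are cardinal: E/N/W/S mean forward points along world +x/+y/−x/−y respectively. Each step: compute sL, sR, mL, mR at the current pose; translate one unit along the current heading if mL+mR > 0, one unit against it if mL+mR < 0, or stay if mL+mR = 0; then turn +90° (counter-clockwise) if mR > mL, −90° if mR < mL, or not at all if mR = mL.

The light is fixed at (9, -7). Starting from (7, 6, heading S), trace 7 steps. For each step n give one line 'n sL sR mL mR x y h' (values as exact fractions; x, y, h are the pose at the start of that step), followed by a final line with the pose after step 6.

0 2/5 10/29 -4/145 -10/29 7 6 S
1 40/169 40/281 -2240/47489 -40/281 7 7 W
2 20/149 4/29 8/4321 -4/29 8 7 N
3 40/229 8/25 416/5725 -8/25 8 6 E
4 2/5 10/29 -4/145 -10/29 7 6 S
5 40/169 40/281 -2240/47489 -40/281 7 7 W
6 20/149 4/29 8/4321 -4/29 8 7 N
final 8 6 E

n=0: pose=(7,6,S); sL=2/5, sR=10/29; mL=-4/145, mR=-10/29; mL+mR=-54/145 → advance -1; mR−mL=-46/145 → turn -1·90°
n=1: pose=(7,7,W); sL=40/169, sR=40/281; mL=-2240/47489, mR=-40/281; mL+mR=-9000/47489 → advance -1; mR−mL=-4520/47489 → turn -1·90°
n=2: pose=(8,7,N); sL=20/149, sR=4/29; mL=8/4321, mR=-4/29; mL+mR=-588/4321 → advance -1; mR−mL=-604/4321 → turn -1·90°
n=3: pose=(8,6,E); sL=40/229, sR=8/25; mL=416/5725, mR=-8/25; mL+mR=-1416/5725 → advance -1; mR−mL=-2248/5725 → turn -1·90°
n=4: pose=(7,6,S); sL=2/5, sR=10/29; mL=-4/145, mR=-10/29; mL+mR=-54/145 → advance -1; mR−mL=-46/145 → turn -1·90°
n=5: pose=(7,7,W); sL=40/169, sR=40/281; mL=-2240/47489, mR=-40/281; mL+mR=-9000/47489 → advance -1; mR−mL=-4520/47489 → turn -1·90°
n=6: pose=(8,7,N); sL=20/149, sR=4/29; mL=8/4321, mR=-4/29; mL+mR=-588/4321 → advance -1; mR−mL=-604/4321 → turn -1·90°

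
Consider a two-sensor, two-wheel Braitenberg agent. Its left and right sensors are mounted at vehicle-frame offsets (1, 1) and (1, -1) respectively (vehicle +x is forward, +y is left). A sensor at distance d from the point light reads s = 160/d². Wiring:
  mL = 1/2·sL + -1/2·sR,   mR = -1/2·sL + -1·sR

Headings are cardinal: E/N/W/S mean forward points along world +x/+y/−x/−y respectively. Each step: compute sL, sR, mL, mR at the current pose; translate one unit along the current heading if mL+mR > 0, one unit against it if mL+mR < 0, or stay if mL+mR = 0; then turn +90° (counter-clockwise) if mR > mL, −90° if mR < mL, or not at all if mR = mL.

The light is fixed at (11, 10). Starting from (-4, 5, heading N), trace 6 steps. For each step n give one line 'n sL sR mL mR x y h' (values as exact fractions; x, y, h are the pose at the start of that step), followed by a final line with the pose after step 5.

0 10/17 40/53 -75/901 -945/901 -4 5 N
1 160/221 32/49 384/10829 -10992/10829 -4 4 E
2 80/137 80/169 1280/23153 -17720/23153 -5 4 S
3 32/65 32/61 -64/3965 -3056/3965 -5 5 W
4 10/17 40/53 -75/901 -945/901 -4 5 N
5 160/221 32/49 384/10829 -10992/10829 -4 4 E
final -5 4 S

n=0: pose=(-4,5,N); sL=10/17, sR=40/53; mL=-75/901, mR=-945/901; mL+mR=-60/53 → advance -1; mR−mL=-870/901 → turn -1·90°
n=1: pose=(-4,4,E); sL=160/221, sR=32/49; mL=384/10829, mR=-10992/10829; mL+mR=-48/49 → advance -1; mR−mL=-11376/10829 → turn -1·90°
n=2: pose=(-5,4,S); sL=80/137, sR=80/169; mL=1280/23153, mR=-17720/23153; mL+mR=-120/169 → advance -1; mR−mL=-19000/23153 → turn -1·90°
n=3: pose=(-5,5,W); sL=32/65, sR=32/61; mL=-64/3965, mR=-3056/3965; mL+mR=-48/61 → advance -1; mR−mL=-2992/3965 → turn -1·90°
n=4: pose=(-4,5,N); sL=10/17, sR=40/53; mL=-75/901, mR=-945/901; mL+mR=-60/53 → advance -1; mR−mL=-870/901 → turn -1·90°
n=5: pose=(-4,4,E); sL=160/221, sR=32/49; mL=384/10829, mR=-10992/10829; mL+mR=-48/49 → advance -1; mR−mL=-11376/10829 → turn -1·90°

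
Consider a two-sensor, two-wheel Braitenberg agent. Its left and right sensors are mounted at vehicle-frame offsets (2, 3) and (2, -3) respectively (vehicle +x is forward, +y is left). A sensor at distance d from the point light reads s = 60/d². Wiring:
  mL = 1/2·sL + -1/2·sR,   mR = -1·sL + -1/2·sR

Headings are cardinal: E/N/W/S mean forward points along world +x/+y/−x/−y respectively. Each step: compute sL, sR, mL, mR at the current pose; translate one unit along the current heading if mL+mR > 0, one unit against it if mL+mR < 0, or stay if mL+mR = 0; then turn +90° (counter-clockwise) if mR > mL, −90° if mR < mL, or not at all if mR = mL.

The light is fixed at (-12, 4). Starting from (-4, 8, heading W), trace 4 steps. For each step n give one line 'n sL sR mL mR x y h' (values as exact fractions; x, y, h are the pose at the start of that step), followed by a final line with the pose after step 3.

0 60/37 12/17 288/629 -1242/629 -4 8 W
1 5/6 1/3 1/4 -1 -3 8 N
2 60/157 60/121 -1080/18997 -11970/18997 -3 7 E
3 30/61 30/13 -720/793 -1305/793 -4 7 S
final -4 8 W

n=0: pose=(-4,8,W); sL=60/37, sR=12/17; mL=288/629, mR=-1242/629; mL+mR=-954/629 → advance -1; mR−mL=-90/37 → turn -1·90°
n=1: pose=(-3,8,N); sL=5/6, sR=1/3; mL=1/4, mR=-1; mL+mR=-3/4 → advance -1; mR−mL=-5/4 → turn -1·90°
n=2: pose=(-3,7,E); sL=60/157, sR=60/121; mL=-1080/18997, mR=-11970/18997; mL+mR=-13050/18997 → advance -1; mR−mL=-90/157 → turn -1·90°
n=3: pose=(-4,7,S); sL=30/61, sR=30/13; mL=-720/793, mR=-1305/793; mL+mR=-2025/793 → advance -1; mR−mL=-45/61 → turn -1·90°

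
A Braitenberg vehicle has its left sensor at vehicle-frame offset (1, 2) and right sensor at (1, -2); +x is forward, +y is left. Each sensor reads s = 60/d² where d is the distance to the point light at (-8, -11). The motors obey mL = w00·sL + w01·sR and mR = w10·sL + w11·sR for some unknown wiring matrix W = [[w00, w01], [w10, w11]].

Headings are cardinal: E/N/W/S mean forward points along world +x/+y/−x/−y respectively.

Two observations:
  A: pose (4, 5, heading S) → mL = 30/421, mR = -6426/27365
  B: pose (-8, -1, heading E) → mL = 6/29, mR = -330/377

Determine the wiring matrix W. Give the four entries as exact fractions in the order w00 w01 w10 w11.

obs A: pose=(4,5,S) → sL=60/421, sR=12/65, mL=30/421, mR=-6426/27365
obs B: pose=(-8,-1,E) → sL=12/29, sR=12/13, mL=6/29, mR=-330/377
sensor matrix S = [[60/421, 12/65], [12/29, 12/13]]; det S = 43776/793585
solve [mL_A; mL_B] = S·[w00; w01] and [mR_A; mR_B] = S·[w10; w11]:
  w00 = 1/2, w01 = 0, w10 = -1, w11 = -1/2

1/2 0 -1 -1/2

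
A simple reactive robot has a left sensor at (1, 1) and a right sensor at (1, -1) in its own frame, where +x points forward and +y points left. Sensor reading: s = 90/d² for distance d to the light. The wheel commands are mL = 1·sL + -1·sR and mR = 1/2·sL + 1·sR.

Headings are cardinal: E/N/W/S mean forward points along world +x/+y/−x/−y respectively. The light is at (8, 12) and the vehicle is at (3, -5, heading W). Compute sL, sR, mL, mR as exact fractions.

left sensor world pos  = (2, -6); dL² = 360
right sensor world pos = (2, -4); dR² = 292
sL = 90/360 = 1/4
sR = 90/292 = 45/146
mL = 1·sL + -1·sR = -17/292
mR = 1/2·sL + 1·sR = 253/584

1/4 45/146 -17/292 253/584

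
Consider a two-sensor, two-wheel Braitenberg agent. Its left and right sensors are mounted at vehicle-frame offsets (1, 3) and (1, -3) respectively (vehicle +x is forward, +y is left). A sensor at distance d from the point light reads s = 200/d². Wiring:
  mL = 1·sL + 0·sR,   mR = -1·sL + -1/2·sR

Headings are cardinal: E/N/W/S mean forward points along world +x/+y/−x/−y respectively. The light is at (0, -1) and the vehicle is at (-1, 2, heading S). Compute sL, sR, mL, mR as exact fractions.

25 10 25 -30

left sensor world pos  = (2, 1); dL² = 8
right sensor world pos = (-4, 1); dR² = 20
sL = 200/8 = 25
sR = 200/20 = 10
mL = 1·sL + 0·sR = 25
mR = -1·sL + -1/2·sR = -30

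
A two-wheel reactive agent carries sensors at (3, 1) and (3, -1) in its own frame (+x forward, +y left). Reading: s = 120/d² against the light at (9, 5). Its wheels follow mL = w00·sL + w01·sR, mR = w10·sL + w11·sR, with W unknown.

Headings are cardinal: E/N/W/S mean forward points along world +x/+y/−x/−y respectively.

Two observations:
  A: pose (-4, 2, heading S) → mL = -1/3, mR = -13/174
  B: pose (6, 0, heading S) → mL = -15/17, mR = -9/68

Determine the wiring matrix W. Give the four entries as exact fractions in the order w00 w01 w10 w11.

-1/2 0 -1/2 1/2

obs A: pose=(-4,2,S) → sL=2/3, sR=15/29, mL=-1/3, mR=-13/174
obs B: pose=(6,0,S) → sL=30/17, sR=3/2, mL=-15/17, mR=-9/68
sensor matrix S = [[2/3, 15/29], [30/17, 3/2]]; det S = 43/493
solve [mL_A; mL_B] = S·[w00; w01] and [mR_A; mR_B] = S·[w10; w11]:
  w00 = -1/2, w01 = 0, w10 = -1/2, w11 = 1/2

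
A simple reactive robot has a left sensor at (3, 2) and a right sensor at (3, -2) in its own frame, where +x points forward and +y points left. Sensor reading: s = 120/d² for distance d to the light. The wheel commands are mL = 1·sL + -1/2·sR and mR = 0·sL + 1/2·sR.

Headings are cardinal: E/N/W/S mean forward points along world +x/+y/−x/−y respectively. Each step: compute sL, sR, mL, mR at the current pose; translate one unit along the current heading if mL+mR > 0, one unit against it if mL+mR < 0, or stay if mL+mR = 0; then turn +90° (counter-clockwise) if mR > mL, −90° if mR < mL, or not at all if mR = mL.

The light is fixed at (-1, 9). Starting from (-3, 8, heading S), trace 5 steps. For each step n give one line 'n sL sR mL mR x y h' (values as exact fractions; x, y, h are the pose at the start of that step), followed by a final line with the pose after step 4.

n=0: pose=(-3,8,S); sL=15/2, sR=15/4; mL=45/8, mR=15/8; mL+mR=15/2 → advance +1; mR−mL=-15/4 → turn -1·90°
n=1: pose=(-3,7,W); sL=120/41, sR=24/5; mL=108/205, mR=12/5; mL+mR=120/41 → advance +1; mR−mL=384/205 → turn +1·90°
n=2: pose=(-4,7,S); sL=60/13, sR=12/5; mL=222/65, mR=6/5; mL+mR=60/13 → advance +1; mR−mL=-144/65 → turn -1·90°
n=3: pose=(-4,6,W); sL=120/61, sR=120/37; mL=780/2257, mR=60/37; mL+mR=120/61 → advance +1; mR−mL=2880/2257 → turn +1·90°
n=4: pose=(-5,6,S); sL=3, sR=5/3; mL=13/6, mR=5/6; mL+mR=3 → advance +1; mR−mL=-4/3 → turn -1·90°

0 15/2 15/4 45/8 15/8 -3 8 S
1 120/41 24/5 108/205 12/5 -3 7 W
2 60/13 12/5 222/65 6/5 -4 7 S
3 120/61 120/37 780/2257 60/37 -4 6 W
4 3 5/3 13/6 5/6 -5 6 S
final -5 5 W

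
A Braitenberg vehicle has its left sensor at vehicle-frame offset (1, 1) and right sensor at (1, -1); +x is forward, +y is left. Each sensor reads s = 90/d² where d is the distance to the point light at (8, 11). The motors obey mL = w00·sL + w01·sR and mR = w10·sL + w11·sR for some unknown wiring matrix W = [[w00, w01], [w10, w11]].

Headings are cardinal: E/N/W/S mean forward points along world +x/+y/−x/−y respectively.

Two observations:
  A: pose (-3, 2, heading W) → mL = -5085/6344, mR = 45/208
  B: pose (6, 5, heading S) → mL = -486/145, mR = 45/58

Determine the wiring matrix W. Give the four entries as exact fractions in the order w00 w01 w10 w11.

-1 -1 0 1/2

obs A: pose=(-3,2,W) → sL=45/122, sR=45/104, mL=-5085/6344, mR=45/208
obs B: pose=(6,5,S) → sL=9/5, sR=45/29, mL=-486/145, mR=45/58
sensor matrix S = [[45/122, 45/104], [9/5, 45/29]]; det S = -37989/183976
solve [mL_A; mL_B] = S·[w00; w01] and [mR_A; mR_B] = S·[w10; w11]:
  w00 = -1, w01 = -1, w10 = 0, w11 = 1/2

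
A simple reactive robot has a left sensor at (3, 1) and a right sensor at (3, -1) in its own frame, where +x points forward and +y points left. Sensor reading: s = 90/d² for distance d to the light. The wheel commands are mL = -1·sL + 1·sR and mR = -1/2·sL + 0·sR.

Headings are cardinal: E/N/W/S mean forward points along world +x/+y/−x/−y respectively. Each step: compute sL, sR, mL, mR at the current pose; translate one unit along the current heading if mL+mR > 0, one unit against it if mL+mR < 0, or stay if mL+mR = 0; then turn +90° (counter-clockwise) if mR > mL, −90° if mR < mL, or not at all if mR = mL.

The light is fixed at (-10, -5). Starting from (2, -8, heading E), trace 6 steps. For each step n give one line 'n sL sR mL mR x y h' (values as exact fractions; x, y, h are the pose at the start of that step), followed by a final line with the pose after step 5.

0 90/229 90/241 -1080/55189 -45/229 2 -8 E
1 1/2 45/68 11/68 -1/4 1 -8 S
2 90/73 18/13 144/949 -45/73 1 -7 W
3 45/61 9/17 -216/1037 -45/122 2 -7 N
4 90/229 90/241 -1080/55189 -45/229 2 -8 E
5 1/2 45/68 11/68 -1/4 1 -8 S
final 1 -7 W

n=0: pose=(2,-8,E); sL=90/229, sR=90/241; mL=-1080/55189, mR=-45/229; mL+mR=-11925/55189 → advance -1; mR−mL=-9765/55189 → turn -1·90°
n=1: pose=(1,-8,S); sL=1/2, sR=45/68; mL=11/68, mR=-1/4; mL+mR=-3/34 → advance -1; mR−mL=-7/17 → turn -1·90°
n=2: pose=(1,-7,W); sL=90/73, sR=18/13; mL=144/949, mR=-45/73; mL+mR=-441/949 → advance -1; mR−mL=-729/949 → turn -1·90°
n=3: pose=(2,-7,N); sL=45/61, sR=9/17; mL=-216/1037, mR=-45/122; mL+mR=-1197/2074 → advance -1; mR−mL=-333/2074 → turn -1·90°
n=4: pose=(2,-8,E); sL=90/229, sR=90/241; mL=-1080/55189, mR=-45/229; mL+mR=-11925/55189 → advance -1; mR−mL=-9765/55189 → turn -1·90°
n=5: pose=(1,-8,S); sL=1/2, sR=45/68; mL=11/68, mR=-1/4; mL+mR=-3/34 → advance -1; mR−mL=-7/17 → turn -1·90°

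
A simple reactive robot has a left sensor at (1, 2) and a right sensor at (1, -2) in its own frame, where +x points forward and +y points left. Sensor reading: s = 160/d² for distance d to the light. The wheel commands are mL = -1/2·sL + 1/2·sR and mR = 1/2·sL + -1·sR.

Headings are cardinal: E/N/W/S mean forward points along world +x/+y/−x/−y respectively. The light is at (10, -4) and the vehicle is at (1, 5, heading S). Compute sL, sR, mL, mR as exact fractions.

left sensor world pos  = (3, 4); dL² = 113
right sensor world pos = (-1, 4); dR² = 185
sL = 160/113 = 160/113
sR = 160/185 = 32/37
mL = -1/2·sL + 1/2·sR = -1152/4181
mR = 1/2·sL + -1·sR = -656/4181

160/113 32/37 -1152/4181 -656/4181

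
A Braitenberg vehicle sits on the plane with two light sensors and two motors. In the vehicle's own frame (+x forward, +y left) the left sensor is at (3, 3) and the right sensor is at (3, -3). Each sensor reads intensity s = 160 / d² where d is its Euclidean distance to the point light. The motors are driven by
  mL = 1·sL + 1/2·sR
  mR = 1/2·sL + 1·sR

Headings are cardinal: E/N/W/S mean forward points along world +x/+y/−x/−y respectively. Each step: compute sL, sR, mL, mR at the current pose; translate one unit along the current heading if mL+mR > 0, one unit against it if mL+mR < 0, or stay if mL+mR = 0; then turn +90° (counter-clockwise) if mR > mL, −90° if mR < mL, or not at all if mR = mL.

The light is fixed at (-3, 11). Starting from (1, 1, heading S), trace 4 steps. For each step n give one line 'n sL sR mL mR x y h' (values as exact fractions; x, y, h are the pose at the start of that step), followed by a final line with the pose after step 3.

0 80/109 16/17 2232/1853 2424/1853 1 1 S
1 160/113 32/49 9648/5537 7536/5537 1 0 E
2 8/13 4/5 66/65 72/65 2 0 S
3 32/29 160/289 11568/8381 9264/8381 2 -1 E
final 3 -1 S

n=0: pose=(1,1,S); sL=80/109, sR=16/17; mL=2232/1853, mR=2424/1853; mL+mR=4656/1853 → advance +1; mR−mL=192/1853 → turn +1·90°
n=1: pose=(1,0,E); sL=160/113, sR=32/49; mL=9648/5537, mR=7536/5537; mL+mR=17184/5537 → advance +1; mR−mL=-2112/5537 → turn -1·90°
n=2: pose=(2,0,S); sL=8/13, sR=4/5; mL=66/65, mR=72/65; mL+mR=138/65 → advance +1; mR−mL=6/65 → turn +1·90°
n=3: pose=(2,-1,E); sL=32/29, sR=160/289; mL=11568/8381, mR=9264/8381; mL+mR=20832/8381 → advance +1; mR−mL=-2304/8381 → turn -1·90°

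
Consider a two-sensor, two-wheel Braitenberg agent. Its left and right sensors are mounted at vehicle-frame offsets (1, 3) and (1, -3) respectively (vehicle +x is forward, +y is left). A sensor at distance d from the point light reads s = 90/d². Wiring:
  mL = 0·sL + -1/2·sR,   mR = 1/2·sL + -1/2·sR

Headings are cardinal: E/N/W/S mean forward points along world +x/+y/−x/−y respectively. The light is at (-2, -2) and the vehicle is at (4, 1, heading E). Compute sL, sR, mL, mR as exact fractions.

left sensor world pos  = (5, 4); dL² = 85
right sensor world pos = (5, -2); dR² = 49
sL = 90/85 = 18/17
sR = 90/49 = 90/49
mL = 0·sL + -1/2·sR = -45/49
mR = 1/2·sL + -1/2·sR = -324/833

18/17 90/49 -45/49 -324/833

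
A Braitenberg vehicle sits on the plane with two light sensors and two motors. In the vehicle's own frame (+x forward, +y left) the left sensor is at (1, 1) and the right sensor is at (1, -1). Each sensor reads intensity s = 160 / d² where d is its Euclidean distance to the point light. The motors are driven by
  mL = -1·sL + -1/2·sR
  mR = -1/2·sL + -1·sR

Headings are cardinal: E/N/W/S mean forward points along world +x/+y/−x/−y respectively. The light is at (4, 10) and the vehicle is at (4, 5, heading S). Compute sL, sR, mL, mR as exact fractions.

160/37 160/37 -240/37 -240/37

left sensor world pos  = (5, 4); dL² = 37
right sensor world pos = (3, 4); dR² = 37
sL = 160/37 = 160/37
sR = 160/37 = 160/37
mL = -1·sL + -1/2·sR = -240/37
mR = -1/2·sL + -1·sR = -240/37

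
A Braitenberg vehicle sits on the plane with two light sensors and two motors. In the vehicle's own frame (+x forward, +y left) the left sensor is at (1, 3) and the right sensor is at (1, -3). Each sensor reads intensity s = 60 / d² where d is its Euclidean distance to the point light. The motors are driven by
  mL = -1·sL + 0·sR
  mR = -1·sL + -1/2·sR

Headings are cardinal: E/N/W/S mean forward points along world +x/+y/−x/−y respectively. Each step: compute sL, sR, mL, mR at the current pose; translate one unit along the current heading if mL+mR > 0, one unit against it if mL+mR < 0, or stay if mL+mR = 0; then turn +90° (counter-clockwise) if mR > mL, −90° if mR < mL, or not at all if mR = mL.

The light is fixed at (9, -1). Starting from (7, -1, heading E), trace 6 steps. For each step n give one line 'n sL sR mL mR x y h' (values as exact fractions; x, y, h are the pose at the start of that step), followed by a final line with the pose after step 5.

0 6 6 -6 -9 7 -1 E
1 60 60/37 -60 -2250/37 6 -1 S
2 3 15/8 -3 -63/16 6 0 W
3 60/29 12 -60/29 -234/29 7 0 N
4 6 6 -6 -9 7 -1 E
5 60 60/37 -60 -2250/37 6 -1 S
final 6 0 W

n=0: pose=(7,-1,E); sL=6, sR=6; mL=-6, mR=-9; mL+mR=-15 → advance -1; mR−mL=-3 → turn -1·90°
n=1: pose=(6,-1,S); sL=60, sR=60/37; mL=-60, mR=-2250/37; mL+mR=-4470/37 → advance -1; mR−mL=-30/37 → turn -1·90°
n=2: pose=(6,0,W); sL=3, sR=15/8; mL=-3, mR=-63/16; mL+mR=-111/16 → advance -1; mR−mL=-15/16 → turn -1·90°
n=3: pose=(7,0,N); sL=60/29, sR=12; mL=-60/29, mR=-234/29; mL+mR=-294/29 → advance -1; mR−mL=-6 → turn -1·90°
n=4: pose=(7,-1,E); sL=6, sR=6; mL=-6, mR=-9; mL+mR=-15 → advance -1; mR−mL=-3 → turn -1·90°
n=5: pose=(6,-1,S); sL=60, sR=60/37; mL=-60, mR=-2250/37; mL+mR=-4470/37 → advance -1; mR−mL=-30/37 → turn -1·90°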